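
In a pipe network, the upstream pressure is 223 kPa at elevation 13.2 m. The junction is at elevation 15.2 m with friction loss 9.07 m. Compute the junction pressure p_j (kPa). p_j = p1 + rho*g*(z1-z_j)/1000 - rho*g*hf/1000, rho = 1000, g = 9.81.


Junction pressure: p_j = p1 + rho*g*(z1 - z_j)/1000 - rho*g*hf/1000.
Elevation term = 1000*9.81*(13.2 - 15.2)/1000 = -19.62 kPa.
Friction term = 1000*9.81*9.07/1000 = 88.977 kPa.
p_j = 223 + -19.62 - 88.977 = 114.4 kPa.

114.4


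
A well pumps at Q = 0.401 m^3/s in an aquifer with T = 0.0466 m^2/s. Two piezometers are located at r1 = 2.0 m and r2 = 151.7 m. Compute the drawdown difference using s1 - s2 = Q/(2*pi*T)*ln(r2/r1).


Thiem equation: s1 - s2 = Q/(2*pi*T) * ln(r2/r1).
ln(r2/r1) = ln(151.7/2.0) = 4.3288.
Q/(2*pi*T) = 0.401 / (2*pi*0.0466) = 0.401 / 0.2928 = 1.3696.
s1 - s2 = 1.3696 * 4.3288 = 5.9285 m.

5.9285


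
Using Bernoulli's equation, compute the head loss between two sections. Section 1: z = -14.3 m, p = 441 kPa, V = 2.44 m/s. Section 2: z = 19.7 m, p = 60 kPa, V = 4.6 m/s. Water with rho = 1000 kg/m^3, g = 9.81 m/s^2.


Total head at each section: H = z + p/(rho*g) + V^2/(2g).
H1 = -14.3 + 441*1000/(1000*9.81) + 2.44^2/(2*9.81)
   = -14.3 + 44.954 + 0.3034
   = 30.958 m.
H2 = 19.7 + 60*1000/(1000*9.81) + 4.6^2/(2*9.81)
   = 19.7 + 6.116 + 1.0785
   = 26.895 m.
h_L = H1 - H2 = 30.958 - 26.895 = 4.063 m.

4.063


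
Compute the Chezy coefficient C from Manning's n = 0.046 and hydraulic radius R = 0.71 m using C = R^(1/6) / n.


The Chezy coefficient relates to Manning's n through C = R^(1/6) / n.
R^(1/6) = 0.71^(1/6) = 0.944517.
C = 0.944517 / 0.046 = 20.53 m^(1/2)/s.

20.53


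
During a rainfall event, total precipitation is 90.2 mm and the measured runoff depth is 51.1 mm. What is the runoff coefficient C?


The runoff coefficient C = runoff depth / rainfall depth.
C = 51.1 / 90.2
  = 0.5665.

0.5665


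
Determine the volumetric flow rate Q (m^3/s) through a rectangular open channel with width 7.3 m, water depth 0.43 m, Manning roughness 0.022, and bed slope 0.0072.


For a rectangular channel, the cross-sectional area A = b * y = 7.3 * 0.43 = 3.14 m^2.
The wetted perimeter P = b + 2y = 7.3 + 2*0.43 = 8.16 m.
Hydraulic radius R = A/P = 3.14/8.16 = 0.3847 m.
Velocity V = (1/n)*R^(2/3)*S^(1/2) = (1/0.022)*0.3847^(2/3)*0.0072^(1/2) = 2.0401 m/s.
Discharge Q = A * V = 3.14 * 2.0401 = 6.404 m^3/s.

6.404


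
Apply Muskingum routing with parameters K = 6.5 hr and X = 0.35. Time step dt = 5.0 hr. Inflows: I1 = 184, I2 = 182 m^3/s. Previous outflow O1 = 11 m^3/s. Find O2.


Muskingum coefficients:
denom = 2*K*(1-X) + dt = 2*6.5*(1-0.35) + 5.0 = 13.45.
C0 = (dt - 2*K*X)/denom = (5.0 - 2*6.5*0.35)/13.45 = 0.0335.
C1 = (dt + 2*K*X)/denom = (5.0 + 2*6.5*0.35)/13.45 = 0.71.
C2 = (2*K*(1-X) - dt)/denom = 0.2565.
O2 = C0*I2 + C1*I1 + C2*O1
   = 0.0335*182 + 0.71*184 + 0.2565*11
   = 139.56 m^3/s.

139.56


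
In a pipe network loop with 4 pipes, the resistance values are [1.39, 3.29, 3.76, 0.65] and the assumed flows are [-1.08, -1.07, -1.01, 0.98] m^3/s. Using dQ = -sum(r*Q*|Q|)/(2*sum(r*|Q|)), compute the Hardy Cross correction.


Numerator terms (r*Q*|Q|): 1.39*-1.08*|-1.08| = -1.6213; 3.29*-1.07*|-1.07| = -3.7667; 3.76*-1.01*|-1.01| = -3.8356; 0.65*0.98*|0.98| = 0.6243.
Sum of numerator = -8.5993.
Denominator terms (r*|Q|): 1.39*|-1.08| = 1.5012; 3.29*|-1.07| = 3.5203; 3.76*|-1.01| = 3.7976; 0.65*|0.98| = 0.637.
2 * sum of denominator = 2 * 9.4561 = 18.9122.
dQ = --8.5993 / 18.9122 = 0.4547 m^3/s.

0.4547


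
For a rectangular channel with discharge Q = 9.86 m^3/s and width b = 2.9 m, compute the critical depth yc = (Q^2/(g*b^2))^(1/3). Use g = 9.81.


Using yc = (Q^2 / (g * b^2))^(1/3):
Q^2 = 9.86^2 = 97.22.
g * b^2 = 9.81 * 2.9^2 = 9.81 * 8.41 = 82.5.
Q^2 / (g*b^2) = 97.22 / 82.5 = 1.1784.
yc = 1.1784^(1/3) = 1.0562 m.

1.0562


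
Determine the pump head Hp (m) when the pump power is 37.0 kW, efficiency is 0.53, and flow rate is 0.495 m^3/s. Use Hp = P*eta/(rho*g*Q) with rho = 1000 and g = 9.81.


Pump head formula: Hp = P * eta / (rho * g * Q).
Numerator: P * eta = 37.0 * 1000 * 0.53 = 19610.0 W.
Denominator: rho * g * Q = 1000 * 9.81 * 0.495 = 4855.95.
Hp = 19610.0 / 4855.95 = 4.04 m.

4.04


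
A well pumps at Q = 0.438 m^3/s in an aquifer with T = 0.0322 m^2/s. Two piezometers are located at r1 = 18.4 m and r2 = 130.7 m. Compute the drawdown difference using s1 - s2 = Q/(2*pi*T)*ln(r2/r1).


Thiem equation: s1 - s2 = Q/(2*pi*T) * ln(r2/r1).
ln(r2/r1) = ln(130.7/18.4) = 1.9606.
Q/(2*pi*T) = 0.438 / (2*pi*0.0322) = 0.438 / 0.2023 = 2.1649.
s1 - s2 = 2.1649 * 1.9606 = 4.2444 m.

4.2444


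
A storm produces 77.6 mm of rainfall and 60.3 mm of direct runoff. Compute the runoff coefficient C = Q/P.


The runoff coefficient C = runoff depth / rainfall depth.
C = 60.3 / 77.6
  = 0.7771.

0.7771


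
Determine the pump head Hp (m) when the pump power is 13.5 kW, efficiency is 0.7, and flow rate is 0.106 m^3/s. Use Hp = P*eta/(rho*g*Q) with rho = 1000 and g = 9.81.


Pump head formula: Hp = P * eta / (rho * g * Q).
Numerator: P * eta = 13.5 * 1000 * 0.7 = 9450.0 W.
Denominator: rho * g * Q = 1000 * 9.81 * 0.106 = 1039.86.
Hp = 9450.0 / 1039.86 = 9.09 m.

9.09


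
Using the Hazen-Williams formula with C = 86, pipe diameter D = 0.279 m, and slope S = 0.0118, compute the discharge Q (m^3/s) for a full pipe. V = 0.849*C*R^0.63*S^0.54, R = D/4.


For a full circular pipe, R = D/4 = 0.279/4 = 0.0698 m.
V = 0.849 * 86 * 0.0698^0.63 * 0.0118^0.54
  = 0.849 * 86 * 0.186824 * 0.090953
  = 1.2407 m/s.
Pipe area A = pi*D^2/4 = pi*0.279^2/4 = 0.0611 m^2.
Q = A * V = 0.0611 * 1.2407 = 0.0758 m^3/s.

0.0758


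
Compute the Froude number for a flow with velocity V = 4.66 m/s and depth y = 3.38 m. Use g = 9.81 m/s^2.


The Froude number is defined as Fr = V / sqrt(g*y).
g*y = 9.81 * 3.38 = 33.1578.
sqrt(g*y) = sqrt(33.1578) = 5.7583.
Fr = 4.66 / 5.7583 = 0.8093.

0.8093


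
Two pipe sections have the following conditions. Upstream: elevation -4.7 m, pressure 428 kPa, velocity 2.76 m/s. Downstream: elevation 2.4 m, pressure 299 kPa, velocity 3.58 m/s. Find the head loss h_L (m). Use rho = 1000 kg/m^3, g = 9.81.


Total head at each section: H = z + p/(rho*g) + V^2/(2g).
H1 = -4.7 + 428*1000/(1000*9.81) + 2.76^2/(2*9.81)
   = -4.7 + 43.629 + 0.3883
   = 39.317 m.
H2 = 2.4 + 299*1000/(1000*9.81) + 3.58^2/(2*9.81)
   = 2.4 + 30.479 + 0.6532
   = 33.532 m.
h_L = H1 - H2 = 39.317 - 33.532 = 5.785 m.

5.785


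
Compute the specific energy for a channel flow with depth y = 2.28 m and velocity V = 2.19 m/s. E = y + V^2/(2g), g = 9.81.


Specific energy E = y + V^2/(2g).
Velocity head = V^2/(2g) = 2.19^2 / (2*9.81) = 4.7961 / 19.62 = 0.2444 m.
E = 2.28 + 0.2444 = 2.5244 m.

2.5244


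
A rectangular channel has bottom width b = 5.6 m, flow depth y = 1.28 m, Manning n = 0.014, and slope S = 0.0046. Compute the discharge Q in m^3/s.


For a rectangular channel, the cross-sectional area A = b * y = 5.6 * 1.28 = 7.17 m^2.
The wetted perimeter P = b + 2y = 5.6 + 2*1.28 = 8.16 m.
Hydraulic radius R = A/P = 7.17/8.16 = 0.8784 m.
Velocity V = (1/n)*R^(2/3)*S^(1/2) = (1/0.014)*0.8784^(2/3)*0.0046^(1/2) = 4.4435 m/s.
Discharge Q = A * V = 7.17 * 4.4435 = 31.851 m^3/s.

31.851


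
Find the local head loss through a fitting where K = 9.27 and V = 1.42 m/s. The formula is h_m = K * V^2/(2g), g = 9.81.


Minor loss formula: h_m = K * V^2/(2g).
V^2 = 1.42^2 = 2.0164.
V^2/(2g) = 2.0164 / 19.62 = 0.1028 m.
h_m = 9.27 * 0.1028 = 0.9527 m.

0.9527


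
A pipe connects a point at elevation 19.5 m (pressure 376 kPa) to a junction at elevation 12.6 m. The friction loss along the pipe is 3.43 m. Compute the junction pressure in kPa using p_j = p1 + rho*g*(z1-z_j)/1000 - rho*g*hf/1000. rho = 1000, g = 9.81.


Junction pressure: p_j = p1 + rho*g*(z1 - z_j)/1000 - rho*g*hf/1000.
Elevation term = 1000*9.81*(19.5 - 12.6)/1000 = 67.689 kPa.
Friction term = 1000*9.81*3.43/1000 = 33.648 kPa.
p_j = 376 + 67.689 - 33.648 = 410.04 kPa.

410.04


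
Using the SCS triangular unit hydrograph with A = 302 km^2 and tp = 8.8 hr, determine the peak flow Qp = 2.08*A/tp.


SCS formula: Qp = 2.08 * A / tp.
Qp = 2.08 * 302 / 8.8
   = 628.16 / 8.8
   = 71.38 m^3/s per cm.

71.38


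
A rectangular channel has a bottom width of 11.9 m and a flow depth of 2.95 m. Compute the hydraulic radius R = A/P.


For a rectangular section:
Flow area A = b * y = 11.9 * 2.95 = 35.11 m^2.
Wetted perimeter P = b + 2y = 11.9 + 2*2.95 = 17.8 m.
Hydraulic radius R = A/P = 35.11 / 17.8 = 1.9722 m.

1.9722


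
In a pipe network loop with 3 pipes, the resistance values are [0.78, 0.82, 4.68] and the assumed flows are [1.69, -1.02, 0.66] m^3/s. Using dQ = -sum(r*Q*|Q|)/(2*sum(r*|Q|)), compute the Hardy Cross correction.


Numerator terms (r*Q*|Q|): 0.78*1.69*|1.69| = 2.2278; 0.82*-1.02*|-1.02| = -0.8531; 4.68*0.66*|0.66| = 2.0386.
Sum of numerator = 3.4132.
Denominator terms (r*|Q|): 0.78*|1.69| = 1.3182; 0.82*|-1.02| = 0.8364; 4.68*|0.66| = 3.0888.
2 * sum of denominator = 2 * 5.2434 = 10.4868.
dQ = -3.4132 / 10.4868 = -0.3255 m^3/s.

-0.3255


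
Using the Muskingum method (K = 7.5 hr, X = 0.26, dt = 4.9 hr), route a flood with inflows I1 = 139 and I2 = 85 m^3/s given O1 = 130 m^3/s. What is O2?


Muskingum coefficients:
denom = 2*K*(1-X) + dt = 2*7.5*(1-0.26) + 4.9 = 16.0.
C0 = (dt - 2*K*X)/denom = (4.9 - 2*7.5*0.26)/16.0 = 0.0625.
C1 = (dt + 2*K*X)/denom = (4.9 + 2*7.5*0.26)/16.0 = 0.55.
C2 = (2*K*(1-X) - dt)/denom = 0.3875.
O2 = C0*I2 + C1*I1 + C2*O1
   = 0.0625*85 + 0.55*139 + 0.3875*130
   = 132.14 m^3/s.

132.14


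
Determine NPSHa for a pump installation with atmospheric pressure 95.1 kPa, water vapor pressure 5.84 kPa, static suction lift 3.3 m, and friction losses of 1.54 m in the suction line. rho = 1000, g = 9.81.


NPSHa = p_atm/(rho*g) - z_s - hf_s - p_vap/(rho*g).
p_atm/(rho*g) = 95.1*1000 / (1000*9.81) = 9.694 m.
p_vap/(rho*g) = 5.84*1000 / (1000*9.81) = 0.595 m.
NPSHa = 9.694 - 3.3 - 1.54 - 0.595
      = 4.26 m.

4.26


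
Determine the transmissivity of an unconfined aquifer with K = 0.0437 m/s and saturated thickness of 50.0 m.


Transmissivity is defined as T = K * h.
T = 0.0437 * 50.0
  = 2.185 m^2/s.

2.185


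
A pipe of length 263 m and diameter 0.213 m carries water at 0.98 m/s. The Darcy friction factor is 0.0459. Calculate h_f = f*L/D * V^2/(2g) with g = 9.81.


Darcy-Weisbach equation: h_f = f * (L/D) * V^2/(2g).
f * L/D = 0.0459 * 263/0.213 = 56.6746.
V^2/(2g) = 0.98^2 / (2*9.81) = 0.9604 / 19.62 = 0.049 m.
h_f = 56.6746 * 0.049 = 2.774 m.

2.774


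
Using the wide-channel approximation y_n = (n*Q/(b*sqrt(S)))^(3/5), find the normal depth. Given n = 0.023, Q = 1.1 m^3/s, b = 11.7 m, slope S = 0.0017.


We use the wide-channel approximation y_n = (n*Q/(b*sqrt(S)))^(3/5).
sqrt(S) = sqrt(0.0017) = 0.041231.
Numerator: n*Q = 0.023 * 1.1 = 0.0253.
Denominator: b*sqrt(S) = 11.7 * 0.041231 = 0.482403.
arg = 0.0524.
y_n = 0.0524^(3/5) = 0.1705 m.

0.1705


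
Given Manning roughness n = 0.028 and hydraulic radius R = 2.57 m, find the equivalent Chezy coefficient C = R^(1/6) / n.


The Chezy coefficient relates to Manning's n through C = R^(1/6) / n.
R^(1/6) = 2.57^(1/6) = 1.170367.
C = 1.170367 / 0.028 = 41.8 m^(1/2)/s.

41.8


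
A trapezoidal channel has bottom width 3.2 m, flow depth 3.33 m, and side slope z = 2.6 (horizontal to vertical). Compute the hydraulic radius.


For a trapezoidal section with side slope z:
A = (b + z*y)*y = (3.2 + 2.6*3.33)*3.33 = 39.487 m^2.
P = b + 2*y*sqrt(1 + z^2) = 3.2 + 2*3.33*sqrt(1 + 2.6^2) = 21.753 m.
R = A/P = 39.487 / 21.753 = 1.8153 m.

1.8153


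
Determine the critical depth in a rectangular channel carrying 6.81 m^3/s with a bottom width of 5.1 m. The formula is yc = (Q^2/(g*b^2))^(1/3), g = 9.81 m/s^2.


Using yc = (Q^2 / (g * b^2))^(1/3):
Q^2 = 6.81^2 = 46.38.
g * b^2 = 9.81 * 5.1^2 = 9.81 * 26.01 = 255.16.
Q^2 / (g*b^2) = 46.38 / 255.16 = 0.1818.
yc = 0.1818^(1/3) = 0.5665 m.

0.5665


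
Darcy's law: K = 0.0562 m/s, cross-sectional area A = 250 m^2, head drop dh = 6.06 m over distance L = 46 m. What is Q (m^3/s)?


Darcy's law: Q = K * A * i, where i = dh/L.
Hydraulic gradient i = 6.06 / 46 = 0.131739.
Q = 0.0562 * 250 * 0.131739
  = 1.8509 m^3/s.

1.8509


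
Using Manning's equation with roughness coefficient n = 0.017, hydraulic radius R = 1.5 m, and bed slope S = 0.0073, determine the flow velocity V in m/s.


Manning's equation gives V = (1/n) * R^(2/3) * S^(1/2).
First, compute R^(2/3) = 1.5^(2/3) = 1.3104.
Next, S^(1/2) = 0.0073^(1/2) = 0.08544.
Then 1/n = 1/0.017 = 58.82.
V = 58.82 * 1.3104 * 0.08544 = 6.5858 m/s.

6.5858


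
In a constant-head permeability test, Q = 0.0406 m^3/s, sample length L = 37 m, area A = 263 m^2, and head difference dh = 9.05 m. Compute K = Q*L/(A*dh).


From K = Q*L / (A*dh):
Numerator: Q*L = 0.0406 * 37 = 1.5022.
Denominator: A*dh = 263 * 9.05 = 2380.15.
K = 1.5022 / 2380.15 = 0.000631 m/s.

0.000631


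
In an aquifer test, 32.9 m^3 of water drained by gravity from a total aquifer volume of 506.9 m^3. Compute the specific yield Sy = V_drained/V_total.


Specific yield Sy = Volume drained / Total volume.
Sy = 32.9 / 506.9
   = 0.0649.

0.0649


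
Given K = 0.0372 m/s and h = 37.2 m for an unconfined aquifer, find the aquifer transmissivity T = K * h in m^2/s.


Transmissivity is defined as T = K * h.
T = 0.0372 * 37.2
  = 1.3838 m^2/s.

1.3838


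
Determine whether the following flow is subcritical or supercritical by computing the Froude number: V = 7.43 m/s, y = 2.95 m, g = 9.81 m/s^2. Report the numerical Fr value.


The Froude number is defined as Fr = V / sqrt(g*y).
g*y = 9.81 * 2.95 = 28.9395.
sqrt(g*y) = sqrt(28.9395) = 5.3795.
Fr = 7.43 / 5.3795 = 1.3812.
Since Fr > 1, the flow is supercritical.

1.3812


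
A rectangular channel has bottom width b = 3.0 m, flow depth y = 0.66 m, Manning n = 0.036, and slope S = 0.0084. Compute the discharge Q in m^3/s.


For a rectangular channel, the cross-sectional area A = b * y = 3.0 * 0.66 = 1.98 m^2.
The wetted perimeter P = b + 2y = 3.0 + 2*0.66 = 4.32 m.
Hydraulic radius R = A/P = 1.98/4.32 = 0.4583 m.
Velocity V = (1/n)*R^(2/3)*S^(1/2) = (1/0.036)*0.4583^(2/3)*0.0084^(1/2) = 1.5134 m/s.
Discharge Q = A * V = 1.98 * 1.5134 = 2.997 m^3/s.

2.997


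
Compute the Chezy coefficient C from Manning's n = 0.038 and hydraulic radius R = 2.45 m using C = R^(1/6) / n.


The Chezy coefficient relates to Manning's n through C = R^(1/6) / n.
R^(1/6) = 2.45^(1/6) = 1.161077.
C = 1.161077 / 0.038 = 30.55 m^(1/2)/s.

30.55


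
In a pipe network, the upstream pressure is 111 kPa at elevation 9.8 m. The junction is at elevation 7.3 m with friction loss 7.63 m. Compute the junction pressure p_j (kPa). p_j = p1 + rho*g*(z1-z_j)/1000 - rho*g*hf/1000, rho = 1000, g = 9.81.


Junction pressure: p_j = p1 + rho*g*(z1 - z_j)/1000 - rho*g*hf/1000.
Elevation term = 1000*9.81*(9.8 - 7.3)/1000 = 24.525 kPa.
Friction term = 1000*9.81*7.63/1000 = 74.85 kPa.
p_j = 111 + 24.525 - 74.85 = 60.67 kPa.

60.67


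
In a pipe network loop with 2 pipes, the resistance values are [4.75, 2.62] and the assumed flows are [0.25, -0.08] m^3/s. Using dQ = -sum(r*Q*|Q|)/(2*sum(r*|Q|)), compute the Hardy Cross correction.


Numerator terms (r*Q*|Q|): 4.75*0.25*|0.25| = 0.2969; 2.62*-0.08*|-0.08| = -0.0168.
Sum of numerator = 0.2801.
Denominator terms (r*|Q|): 4.75*|0.25| = 1.1875; 2.62*|-0.08| = 0.2096.
2 * sum of denominator = 2 * 1.3971 = 2.7942.
dQ = -0.2801 / 2.7942 = -0.1002 m^3/s.

-0.1002


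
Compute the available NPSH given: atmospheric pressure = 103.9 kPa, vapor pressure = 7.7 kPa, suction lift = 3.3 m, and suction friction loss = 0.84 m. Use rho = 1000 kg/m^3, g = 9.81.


NPSHa = p_atm/(rho*g) - z_s - hf_s - p_vap/(rho*g).
p_atm/(rho*g) = 103.9*1000 / (1000*9.81) = 10.591 m.
p_vap/(rho*g) = 7.7*1000 / (1000*9.81) = 0.785 m.
NPSHa = 10.591 - 3.3 - 0.84 - 0.785
      = 5.67 m.

5.67


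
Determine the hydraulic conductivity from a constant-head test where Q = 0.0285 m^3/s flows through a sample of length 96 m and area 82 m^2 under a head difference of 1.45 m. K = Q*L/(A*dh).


From K = Q*L / (A*dh):
Numerator: Q*L = 0.0285 * 96 = 2.736.
Denominator: A*dh = 82 * 1.45 = 118.9.
K = 2.736 / 118.9 = 0.023011 m/s.

0.023011


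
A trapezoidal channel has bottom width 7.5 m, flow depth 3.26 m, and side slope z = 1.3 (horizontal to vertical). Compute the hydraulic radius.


For a trapezoidal section with side slope z:
A = (b + z*y)*y = (7.5 + 1.3*3.26)*3.26 = 38.266 m^2.
P = b + 2*y*sqrt(1 + z^2) = 7.5 + 2*3.26*sqrt(1 + 1.3^2) = 18.194 m.
R = A/P = 38.266 / 18.194 = 2.1033 m.

2.1033


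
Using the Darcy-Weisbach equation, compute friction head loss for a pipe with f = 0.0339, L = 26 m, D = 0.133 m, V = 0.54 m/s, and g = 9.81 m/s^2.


Darcy-Weisbach equation: h_f = f * (L/D) * V^2/(2g).
f * L/D = 0.0339 * 26/0.133 = 6.6271.
V^2/(2g) = 0.54^2 / (2*9.81) = 0.2916 / 19.62 = 0.0149 m.
h_f = 6.6271 * 0.0149 = 0.098 m.

0.098


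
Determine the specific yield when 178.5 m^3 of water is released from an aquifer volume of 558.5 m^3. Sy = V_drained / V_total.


Specific yield Sy = Volume drained / Total volume.
Sy = 178.5 / 558.5
   = 0.3196.

0.3196


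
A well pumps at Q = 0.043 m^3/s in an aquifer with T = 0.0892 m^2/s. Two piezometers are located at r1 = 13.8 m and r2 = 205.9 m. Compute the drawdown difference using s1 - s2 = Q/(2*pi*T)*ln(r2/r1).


Thiem equation: s1 - s2 = Q/(2*pi*T) * ln(r2/r1).
ln(r2/r1) = ln(205.9/13.8) = 2.7027.
Q/(2*pi*T) = 0.043 / (2*pi*0.0892) = 0.043 / 0.5605 = 0.0767.
s1 - s2 = 0.0767 * 2.7027 = 0.2074 m.

0.2074


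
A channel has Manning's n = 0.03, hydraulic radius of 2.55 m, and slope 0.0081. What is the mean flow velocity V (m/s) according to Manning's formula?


Manning's equation gives V = (1/n) * R^(2/3) * S^(1/2).
First, compute R^(2/3) = 2.55^(2/3) = 1.8665.
Next, S^(1/2) = 0.0081^(1/2) = 0.09.
Then 1/n = 1/0.03 = 33.33.
V = 33.33 * 1.8665 * 0.09 = 5.5995 m/s.

5.5995


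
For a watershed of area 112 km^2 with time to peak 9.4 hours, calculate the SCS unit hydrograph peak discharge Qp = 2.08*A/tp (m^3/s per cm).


SCS formula: Qp = 2.08 * A / tp.
Qp = 2.08 * 112 / 9.4
   = 232.96 / 9.4
   = 24.78 m^3/s per cm.

24.78


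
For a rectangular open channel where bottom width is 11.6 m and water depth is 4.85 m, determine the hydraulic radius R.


For a rectangular section:
Flow area A = b * y = 11.6 * 4.85 = 56.26 m^2.
Wetted perimeter P = b + 2y = 11.6 + 2*4.85 = 21.3 m.
Hydraulic radius R = A/P = 56.26 / 21.3 = 2.6413 m.

2.6413


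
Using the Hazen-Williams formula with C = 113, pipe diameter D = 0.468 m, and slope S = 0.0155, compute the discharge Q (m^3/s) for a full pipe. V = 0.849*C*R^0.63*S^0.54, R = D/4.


For a full circular pipe, R = D/4 = 0.468/4 = 0.117 m.
V = 0.849 * 113 * 0.117^0.63 * 0.0155^0.54
  = 0.849 * 113 * 0.258796 * 0.105385
  = 2.6165 m/s.
Pipe area A = pi*D^2/4 = pi*0.468^2/4 = 0.172 m^2.
Q = A * V = 0.172 * 2.6165 = 0.4501 m^3/s.

0.4501


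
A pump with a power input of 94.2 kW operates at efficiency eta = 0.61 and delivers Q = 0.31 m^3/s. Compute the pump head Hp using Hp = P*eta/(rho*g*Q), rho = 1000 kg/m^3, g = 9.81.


Pump head formula: Hp = P * eta / (rho * g * Q).
Numerator: P * eta = 94.2 * 1000 * 0.61 = 57462.0 W.
Denominator: rho * g * Q = 1000 * 9.81 * 0.31 = 3041.1.
Hp = 57462.0 / 3041.1 = 18.9 m.

18.9


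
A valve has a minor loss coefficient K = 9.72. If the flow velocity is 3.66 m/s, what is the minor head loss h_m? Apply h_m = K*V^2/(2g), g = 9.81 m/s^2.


Minor loss formula: h_m = K * V^2/(2g).
V^2 = 3.66^2 = 13.3956.
V^2/(2g) = 13.3956 / 19.62 = 0.6828 m.
h_m = 9.72 * 0.6828 = 6.6364 m.

6.6364


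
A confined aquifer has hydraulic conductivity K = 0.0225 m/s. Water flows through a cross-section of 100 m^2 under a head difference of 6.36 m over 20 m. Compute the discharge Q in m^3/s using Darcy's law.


Darcy's law: Q = K * A * i, where i = dh/L.
Hydraulic gradient i = 6.36 / 20 = 0.318.
Q = 0.0225 * 100 * 0.318
  = 0.7155 m^3/s.

0.7155


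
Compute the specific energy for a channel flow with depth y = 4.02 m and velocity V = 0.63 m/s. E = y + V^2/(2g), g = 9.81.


Specific energy E = y + V^2/(2g).
Velocity head = V^2/(2g) = 0.63^2 / (2*9.81) = 0.3969 / 19.62 = 0.0202 m.
E = 4.02 + 0.0202 = 4.0402 m.

4.0402


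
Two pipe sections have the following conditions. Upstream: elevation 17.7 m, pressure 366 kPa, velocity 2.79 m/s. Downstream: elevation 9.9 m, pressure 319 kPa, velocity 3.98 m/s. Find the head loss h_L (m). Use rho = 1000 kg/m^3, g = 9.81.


Total head at each section: H = z + p/(rho*g) + V^2/(2g).
H1 = 17.7 + 366*1000/(1000*9.81) + 2.79^2/(2*9.81)
   = 17.7 + 37.309 + 0.3967
   = 55.406 m.
H2 = 9.9 + 319*1000/(1000*9.81) + 3.98^2/(2*9.81)
   = 9.9 + 32.518 + 0.8074
   = 43.225 m.
h_L = H1 - H2 = 55.406 - 43.225 = 12.18 m.

12.18


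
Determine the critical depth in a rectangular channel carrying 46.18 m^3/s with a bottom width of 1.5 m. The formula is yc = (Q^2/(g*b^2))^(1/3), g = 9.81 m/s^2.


Using yc = (Q^2 / (g * b^2))^(1/3):
Q^2 = 46.18^2 = 2132.59.
g * b^2 = 9.81 * 1.5^2 = 9.81 * 2.25 = 22.07.
Q^2 / (g*b^2) = 2132.59 / 22.07 = 96.6285.
yc = 96.6285^(1/3) = 4.5887 m.

4.5887


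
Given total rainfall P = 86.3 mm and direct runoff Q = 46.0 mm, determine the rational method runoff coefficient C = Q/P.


The runoff coefficient C = runoff depth / rainfall depth.
C = 46.0 / 86.3
  = 0.533.

0.533


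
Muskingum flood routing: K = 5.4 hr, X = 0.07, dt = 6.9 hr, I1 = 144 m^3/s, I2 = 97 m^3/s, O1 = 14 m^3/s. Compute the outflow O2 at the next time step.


Muskingum coefficients:
denom = 2*K*(1-X) + dt = 2*5.4*(1-0.07) + 6.9 = 16.944.
C0 = (dt - 2*K*X)/denom = (6.9 - 2*5.4*0.07)/16.944 = 0.3626.
C1 = (dt + 2*K*X)/denom = (6.9 + 2*5.4*0.07)/16.944 = 0.4518.
C2 = (2*K*(1-X) - dt)/denom = 0.1856.
O2 = C0*I2 + C1*I1 + C2*O1
   = 0.3626*97 + 0.4518*144 + 0.1856*14
   = 102.84 m^3/s.

102.84


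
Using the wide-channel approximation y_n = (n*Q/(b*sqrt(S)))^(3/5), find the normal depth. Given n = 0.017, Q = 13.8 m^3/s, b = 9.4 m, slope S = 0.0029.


We use the wide-channel approximation y_n = (n*Q/(b*sqrt(S)))^(3/5).
sqrt(S) = sqrt(0.0029) = 0.053852.
Numerator: n*Q = 0.017 * 13.8 = 0.2346.
Denominator: b*sqrt(S) = 9.4 * 0.053852 = 0.506209.
arg = 0.4634.
y_n = 0.4634^(3/5) = 0.6304 m.

0.6304


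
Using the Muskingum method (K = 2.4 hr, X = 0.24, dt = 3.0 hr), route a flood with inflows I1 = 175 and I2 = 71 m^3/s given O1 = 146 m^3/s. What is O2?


Muskingum coefficients:
denom = 2*K*(1-X) + dt = 2*2.4*(1-0.24) + 3.0 = 6.648.
C0 = (dt - 2*K*X)/denom = (3.0 - 2*2.4*0.24)/6.648 = 0.278.
C1 = (dt + 2*K*X)/denom = (3.0 + 2*2.4*0.24)/6.648 = 0.6245.
C2 = (2*K*(1-X) - dt)/denom = 0.0975.
O2 = C0*I2 + C1*I1 + C2*O1
   = 0.278*71 + 0.6245*175 + 0.0975*146
   = 143.26 m^3/s.

143.26


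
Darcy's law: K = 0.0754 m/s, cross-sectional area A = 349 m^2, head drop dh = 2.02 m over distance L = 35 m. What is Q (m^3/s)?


Darcy's law: Q = K * A * i, where i = dh/L.
Hydraulic gradient i = 2.02 / 35 = 0.057714.
Q = 0.0754 * 349 * 0.057714
  = 1.5187 m^3/s.

1.5187


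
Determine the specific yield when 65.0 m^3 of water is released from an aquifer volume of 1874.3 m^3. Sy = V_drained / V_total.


Specific yield Sy = Volume drained / Total volume.
Sy = 65.0 / 1874.3
   = 0.0347.

0.0347


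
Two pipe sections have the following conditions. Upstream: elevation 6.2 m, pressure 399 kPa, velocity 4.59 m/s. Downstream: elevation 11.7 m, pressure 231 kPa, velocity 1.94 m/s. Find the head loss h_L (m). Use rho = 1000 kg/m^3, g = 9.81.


Total head at each section: H = z + p/(rho*g) + V^2/(2g).
H1 = 6.2 + 399*1000/(1000*9.81) + 4.59^2/(2*9.81)
   = 6.2 + 40.673 + 1.0738
   = 47.947 m.
H2 = 11.7 + 231*1000/(1000*9.81) + 1.94^2/(2*9.81)
   = 11.7 + 23.547 + 0.1918
   = 35.439 m.
h_L = H1 - H2 = 47.947 - 35.439 = 12.507 m.

12.507


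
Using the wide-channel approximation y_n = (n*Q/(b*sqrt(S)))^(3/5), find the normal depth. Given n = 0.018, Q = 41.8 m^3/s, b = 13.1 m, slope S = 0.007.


We use the wide-channel approximation y_n = (n*Q/(b*sqrt(S)))^(3/5).
sqrt(S) = sqrt(0.007) = 0.083666.
Numerator: n*Q = 0.018 * 41.8 = 0.7524.
Denominator: b*sqrt(S) = 13.1 * 0.083666 = 1.096025.
arg = 0.6865.
y_n = 0.6865^(3/5) = 0.798 m.

0.798


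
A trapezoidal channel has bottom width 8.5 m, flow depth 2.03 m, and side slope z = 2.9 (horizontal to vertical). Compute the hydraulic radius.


For a trapezoidal section with side slope z:
A = (b + z*y)*y = (8.5 + 2.9*2.03)*2.03 = 29.206 m^2.
P = b + 2*y*sqrt(1 + z^2) = 8.5 + 2*2.03*sqrt(1 + 2.9^2) = 20.954 m.
R = A/P = 29.206 / 20.954 = 1.3938 m.

1.3938


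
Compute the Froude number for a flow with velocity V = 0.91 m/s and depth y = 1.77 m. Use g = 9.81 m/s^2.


The Froude number is defined as Fr = V / sqrt(g*y).
g*y = 9.81 * 1.77 = 17.3637.
sqrt(g*y) = sqrt(17.3637) = 4.167.
Fr = 0.91 / 4.167 = 0.2184.

0.2184


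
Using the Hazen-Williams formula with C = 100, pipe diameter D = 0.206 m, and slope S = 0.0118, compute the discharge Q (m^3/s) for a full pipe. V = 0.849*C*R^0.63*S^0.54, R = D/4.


For a full circular pipe, R = D/4 = 0.206/4 = 0.0515 m.
V = 0.849 * 100 * 0.0515^0.63 * 0.0118^0.54
  = 0.849 * 100 * 0.154326 * 0.090953
  = 1.1917 m/s.
Pipe area A = pi*D^2/4 = pi*0.206^2/4 = 0.0333 m^2.
Q = A * V = 0.0333 * 1.1917 = 0.0397 m^3/s.

0.0397


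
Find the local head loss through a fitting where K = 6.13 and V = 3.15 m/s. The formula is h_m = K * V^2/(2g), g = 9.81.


Minor loss formula: h_m = K * V^2/(2g).
V^2 = 3.15^2 = 9.9225.
V^2/(2g) = 9.9225 / 19.62 = 0.5057 m.
h_m = 6.13 * 0.5057 = 3.1001 m.

3.1001


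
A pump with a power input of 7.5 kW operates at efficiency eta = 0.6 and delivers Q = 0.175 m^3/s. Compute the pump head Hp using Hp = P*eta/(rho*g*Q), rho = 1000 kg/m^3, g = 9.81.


Pump head formula: Hp = P * eta / (rho * g * Q).
Numerator: P * eta = 7.5 * 1000 * 0.6 = 4500.0 W.
Denominator: rho * g * Q = 1000 * 9.81 * 0.175 = 1716.75.
Hp = 4500.0 / 1716.75 = 2.62 m.

2.62


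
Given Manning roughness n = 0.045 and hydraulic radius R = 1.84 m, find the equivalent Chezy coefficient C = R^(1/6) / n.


The Chezy coefficient relates to Manning's n through C = R^(1/6) / n.
R^(1/6) = 1.84^(1/6) = 1.106971.
C = 1.106971 / 0.045 = 24.6 m^(1/2)/s.

24.6


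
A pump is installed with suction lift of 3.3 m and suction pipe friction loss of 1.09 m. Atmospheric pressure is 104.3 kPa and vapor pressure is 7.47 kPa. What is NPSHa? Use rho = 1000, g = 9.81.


NPSHa = p_atm/(rho*g) - z_s - hf_s - p_vap/(rho*g).
p_atm/(rho*g) = 104.3*1000 / (1000*9.81) = 10.632 m.
p_vap/(rho*g) = 7.47*1000 / (1000*9.81) = 0.761 m.
NPSHa = 10.632 - 3.3 - 1.09 - 0.761
      = 5.48 m.

5.48


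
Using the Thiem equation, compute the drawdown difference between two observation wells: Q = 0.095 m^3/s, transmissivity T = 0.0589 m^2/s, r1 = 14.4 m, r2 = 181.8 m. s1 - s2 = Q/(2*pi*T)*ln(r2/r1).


Thiem equation: s1 - s2 = Q/(2*pi*T) * ln(r2/r1).
ln(r2/r1) = ln(181.8/14.4) = 2.5357.
Q/(2*pi*T) = 0.095 / (2*pi*0.0589) = 0.095 / 0.3701 = 0.2567.
s1 - s2 = 0.2567 * 2.5357 = 0.6509 m.

0.6509


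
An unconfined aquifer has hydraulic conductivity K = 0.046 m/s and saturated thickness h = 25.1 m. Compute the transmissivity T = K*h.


Transmissivity is defined as T = K * h.
T = 0.046 * 25.1
  = 1.1546 m^2/s.

1.1546


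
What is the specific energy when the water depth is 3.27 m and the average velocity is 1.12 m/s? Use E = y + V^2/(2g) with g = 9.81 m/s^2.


Specific energy E = y + V^2/(2g).
Velocity head = V^2/(2g) = 1.12^2 / (2*9.81) = 1.2544 / 19.62 = 0.0639 m.
E = 3.27 + 0.0639 = 3.3339 m.

3.3339


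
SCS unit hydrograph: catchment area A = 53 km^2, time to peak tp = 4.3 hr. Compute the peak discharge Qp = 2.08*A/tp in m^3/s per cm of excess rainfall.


SCS formula: Qp = 2.08 * A / tp.
Qp = 2.08 * 53 / 4.3
   = 110.24 / 4.3
   = 25.64 m^3/s per cm.

25.64


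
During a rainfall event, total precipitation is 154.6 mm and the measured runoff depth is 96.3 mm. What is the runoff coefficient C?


The runoff coefficient C = runoff depth / rainfall depth.
C = 96.3 / 154.6
  = 0.6229.

0.6229


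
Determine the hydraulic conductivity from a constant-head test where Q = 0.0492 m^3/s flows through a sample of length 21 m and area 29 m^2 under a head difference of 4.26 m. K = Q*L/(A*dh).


From K = Q*L / (A*dh):
Numerator: Q*L = 0.0492 * 21 = 1.0332.
Denominator: A*dh = 29 * 4.26 = 123.54.
K = 1.0332 / 123.54 = 0.008363 m/s.

0.008363


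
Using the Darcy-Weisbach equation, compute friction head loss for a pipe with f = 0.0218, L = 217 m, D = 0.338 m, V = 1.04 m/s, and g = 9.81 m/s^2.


Darcy-Weisbach equation: h_f = f * (L/D) * V^2/(2g).
f * L/D = 0.0218 * 217/0.338 = 13.9959.
V^2/(2g) = 1.04^2 / (2*9.81) = 1.0816 / 19.62 = 0.0551 m.
h_f = 13.9959 * 0.0551 = 0.772 m.

0.772


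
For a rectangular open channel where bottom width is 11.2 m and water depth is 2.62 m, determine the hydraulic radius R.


For a rectangular section:
Flow area A = b * y = 11.2 * 2.62 = 29.34 m^2.
Wetted perimeter P = b + 2y = 11.2 + 2*2.62 = 16.44 m.
Hydraulic radius R = A/P = 29.34 / 16.44 = 1.7849 m.

1.7849


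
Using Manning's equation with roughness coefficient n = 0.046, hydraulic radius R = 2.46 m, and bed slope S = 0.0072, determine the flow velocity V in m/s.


Manning's equation gives V = (1/n) * R^(2/3) * S^(1/2).
First, compute R^(2/3) = 2.46^(2/3) = 1.8223.
Next, S^(1/2) = 0.0072^(1/2) = 0.084853.
Then 1/n = 1/0.046 = 21.74.
V = 21.74 * 1.8223 * 0.084853 = 3.3615 m/s.

3.3615


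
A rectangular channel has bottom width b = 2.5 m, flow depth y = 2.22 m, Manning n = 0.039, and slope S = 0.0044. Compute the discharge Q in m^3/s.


For a rectangular channel, the cross-sectional area A = b * y = 2.5 * 2.22 = 5.55 m^2.
The wetted perimeter P = b + 2y = 2.5 + 2*2.22 = 6.94 m.
Hydraulic radius R = A/P = 5.55/6.94 = 0.7997 m.
Velocity V = (1/n)*R^(2/3)*S^(1/2) = (1/0.039)*0.7997^(2/3)*0.0044^(1/2) = 1.4654 m/s.
Discharge Q = A * V = 5.55 * 1.4654 = 8.133 m^3/s.

8.133


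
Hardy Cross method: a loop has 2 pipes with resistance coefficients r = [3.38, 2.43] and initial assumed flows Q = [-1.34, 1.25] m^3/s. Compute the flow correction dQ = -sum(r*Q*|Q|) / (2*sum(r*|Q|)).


Numerator terms (r*Q*|Q|): 3.38*-1.34*|-1.34| = -6.0691; 2.43*1.25*|1.25| = 3.7969.
Sum of numerator = -2.2723.
Denominator terms (r*|Q|): 3.38*|-1.34| = 4.5292; 2.43*|1.25| = 3.0375.
2 * sum of denominator = 2 * 7.5667 = 15.1334.
dQ = --2.2723 / 15.1334 = 0.1501 m^3/s.

0.1501


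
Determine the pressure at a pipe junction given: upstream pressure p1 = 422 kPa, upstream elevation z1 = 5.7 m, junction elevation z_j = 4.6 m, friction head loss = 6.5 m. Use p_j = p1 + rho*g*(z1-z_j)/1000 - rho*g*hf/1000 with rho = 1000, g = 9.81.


Junction pressure: p_j = p1 + rho*g*(z1 - z_j)/1000 - rho*g*hf/1000.
Elevation term = 1000*9.81*(5.7 - 4.6)/1000 = 10.791 kPa.
Friction term = 1000*9.81*6.5/1000 = 63.765 kPa.
p_j = 422 + 10.791 - 63.765 = 369.03 kPa.

369.03


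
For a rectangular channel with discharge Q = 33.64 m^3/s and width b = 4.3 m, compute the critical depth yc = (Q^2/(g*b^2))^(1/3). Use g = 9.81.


Using yc = (Q^2 / (g * b^2))^(1/3):
Q^2 = 33.64^2 = 1131.65.
g * b^2 = 9.81 * 4.3^2 = 9.81 * 18.49 = 181.39.
Q^2 / (g*b^2) = 1131.65 / 181.39 = 6.2388.
yc = 6.2388^(1/3) = 1.8409 m.

1.8409


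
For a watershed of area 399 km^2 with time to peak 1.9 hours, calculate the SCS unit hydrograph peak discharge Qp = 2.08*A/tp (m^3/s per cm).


SCS formula: Qp = 2.08 * A / tp.
Qp = 2.08 * 399 / 1.9
   = 829.92 / 1.9
   = 436.8 m^3/s per cm.

436.8


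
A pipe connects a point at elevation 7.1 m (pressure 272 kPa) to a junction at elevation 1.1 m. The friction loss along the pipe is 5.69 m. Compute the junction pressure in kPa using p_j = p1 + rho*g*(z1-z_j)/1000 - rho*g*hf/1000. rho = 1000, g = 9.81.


Junction pressure: p_j = p1 + rho*g*(z1 - z_j)/1000 - rho*g*hf/1000.
Elevation term = 1000*9.81*(7.1 - 1.1)/1000 = 58.86 kPa.
Friction term = 1000*9.81*5.69/1000 = 55.819 kPa.
p_j = 272 + 58.86 - 55.819 = 275.04 kPa.

275.04


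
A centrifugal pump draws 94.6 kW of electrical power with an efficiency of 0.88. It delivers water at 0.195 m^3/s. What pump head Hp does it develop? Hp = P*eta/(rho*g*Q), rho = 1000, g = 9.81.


Pump head formula: Hp = P * eta / (rho * g * Q).
Numerator: P * eta = 94.6 * 1000 * 0.88 = 83248.0 W.
Denominator: rho * g * Q = 1000 * 9.81 * 0.195 = 1912.95.
Hp = 83248.0 / 1912.95 = 43.52 m.

43.52


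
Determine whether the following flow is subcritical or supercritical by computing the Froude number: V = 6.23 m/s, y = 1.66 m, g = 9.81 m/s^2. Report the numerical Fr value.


The Froude number is defined as Fr = V / sqrt(g*y).
g*y = 9.81 * 1.66 = 16.2846.
sqrt(g*y) = sqrt(16.2846) = 4.0354.
Fr = 6.23 / 4.0354 = 1.5438.
Since Fr > 1, the flow is supercritical.

1.5438


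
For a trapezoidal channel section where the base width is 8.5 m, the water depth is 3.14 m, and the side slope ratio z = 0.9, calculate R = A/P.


For a trapezoidal section with side slope z:
A = (b + z*y)*y = (8.5 + 0.9*3.14)*3.14 = 35.564 m^2.
P = b + 2*y*sqrt(1 + z^2) = 8.5 + 2*3.14*sqrt(1 + 0.9^2) = 16.949 m.
R = A/P = 35.564 / 16.949 = 2.0983 m.

2.0983


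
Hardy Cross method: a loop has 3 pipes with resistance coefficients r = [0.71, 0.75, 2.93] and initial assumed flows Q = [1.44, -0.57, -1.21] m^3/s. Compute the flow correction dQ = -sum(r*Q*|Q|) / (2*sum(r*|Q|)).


Numerator terms (r*Q*|Q|): 0.71*1.44*|1.44| = 1.4723; 0.75*-0.57*|-0.57| = -0.2437; 2.93*-1.21*|-1.21| = -4.2898.
Sum of numerator = -3.0612.
Denominator terms (r*|Q|): 0.71*|1.44| = 1.0224; 0.75*|-0.57| = 0.4275; 2.93*|-1.21| = 3.5453.
2 * sum of denominator = 2 * 4.9952 = 9.9904.
dQ = --3.0612 / 9.9904 = 0.3064 m^3/s.

0.3064


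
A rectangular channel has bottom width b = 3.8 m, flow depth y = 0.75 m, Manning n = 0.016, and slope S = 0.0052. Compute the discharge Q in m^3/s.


For a rectangular channel, the cross-sectional area A = b * y = 3.8 * 0.75 = 2.85 m^2.
The wetted perimeter P = b + 2y = 3.8 + 2*0.75 = 5.3 m.
Hydraulic radius R = A/P = 2.85/5.3 = 0.5377 m.
Velocity V = (1/n)*R^(2/3)*S^(1/2) = (1/0.016)*0.5377^(2/3)*0.0052^(1/2) = 2.9803 m/s.
Discharge Q = A * V = 2.85 * 2.9803 = 8.494 m^3/s.

8.494


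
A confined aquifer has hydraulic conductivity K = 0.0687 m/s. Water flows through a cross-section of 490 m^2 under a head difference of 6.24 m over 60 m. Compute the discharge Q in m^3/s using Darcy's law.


Darcy's law: Q = K * A * i, where i = dh/L.
Hydraulic gradient i = 6.24 / 60 = 0.104.
Q = 0.0687 * 490 * 0.104
  = 3.501 m^3/s.

3.501


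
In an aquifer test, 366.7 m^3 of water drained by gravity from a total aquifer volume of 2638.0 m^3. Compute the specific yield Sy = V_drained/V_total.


Specific yield Sy = Volume drained / Total volume.
Sy = 366.7 / 2638.0
   = 0.139.

0.139


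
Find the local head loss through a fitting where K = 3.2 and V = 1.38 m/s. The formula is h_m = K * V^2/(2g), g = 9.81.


Minor loss formula: h_m = K * V^2/(2g).
V^2 = 1.38^2 = 1.9044.
V^2/(2g) = 1.9044 / 19.62 = 0.0971 m.
h_m = 3.2 * 0.0971 = 0.3106 m.

0.3106


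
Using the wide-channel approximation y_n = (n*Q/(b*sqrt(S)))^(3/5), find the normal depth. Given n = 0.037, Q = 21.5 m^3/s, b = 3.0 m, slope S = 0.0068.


We use the wide-channel approximation y_n = (n*Q/(b*sqrt(S)))^(3/5).
sqrt(S) = sqrt(0.0068) = 0.082462.
Numerator: n*Q = 0.037 * 21.5 = 0.7955.
Denominator: b*sqrt(S) = 3.0 * 0.082462 = 0.247386.
arg = 3.2156.
y_n = 3.2156^(3/5) = 2.0154 m.

2.0154


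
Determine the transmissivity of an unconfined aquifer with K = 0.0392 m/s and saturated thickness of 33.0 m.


Transmissivity is defined as T = K * h.
T = 0.0392 * 33.0
  = 1.2936 m^2/s.

1.2936


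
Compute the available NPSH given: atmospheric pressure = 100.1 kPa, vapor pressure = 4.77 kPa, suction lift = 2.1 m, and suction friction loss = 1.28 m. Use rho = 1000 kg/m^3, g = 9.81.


NPSHa = p_atm/(rho*g) - z_s - hf_s - p_vap/(rho*g).
p_atm/(rho*g) = 100.1*1000 / (1000*9.81) = 10.204 m.
p_vap/(rho*g) = 4.77*1000 / (1000*9.81) = 0.486 m.
NPSHa = 10.204 - 2.1 - 1.28 - 0.486
      = 6.34 m.

6.34


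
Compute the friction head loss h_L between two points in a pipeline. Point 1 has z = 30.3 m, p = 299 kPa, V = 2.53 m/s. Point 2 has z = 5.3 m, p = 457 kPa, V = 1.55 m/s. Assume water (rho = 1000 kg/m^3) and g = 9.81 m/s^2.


Total head at each section: H = z + p/(rho*g) + V^2/(2g).
H1 = 30.3 + 299*1000/(1000*9.81) + 2.53^2/(2*9.81)
   = 30.3 + 30.479 + 0.3262
   = 61.105 m.
H2 = 5.3 + 457*1000/(1000*9.81) + 1.55^2/(2*9.81)
   = 5.3 + 46.585 + 0.1225
   = 52.008 m.
h_L = H1 - H2 = 61.105 - 52.008 = 9.098 m.

9.098


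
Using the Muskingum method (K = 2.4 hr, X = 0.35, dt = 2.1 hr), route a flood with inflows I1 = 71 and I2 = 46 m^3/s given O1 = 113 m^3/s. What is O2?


Muskingum coefficients:
denom = 2*K*(1-X) + dt = 2*2.4*(1-0.35) + 2.1 = 5.22.
C0 = (dt - 2*K*X)/denom = (2.1 - 2*2.4*0.35)/5.22 = 0.0805.
C1 = (dt + 2*K*X)/denom = (2.1 + 2*2.4*0.35)/5.22 = 0.7241.
C2 = (2*K*(1-X) - dt)/denom = 0.1954.
O2 = C0*I2 + C1*I1 + C2*O1
   = 0.0805*46 + 0.7241*71 + 0.1954*113
   = 77.2 m^3/s.

77.2


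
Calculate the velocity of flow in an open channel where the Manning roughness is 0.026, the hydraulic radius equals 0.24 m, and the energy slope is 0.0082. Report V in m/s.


Manning's equation gives V = (1/n) * R^(2/3) * S^(1/2).
First, compute R^(2/3) = 0.24^(2/3) = 0.3862.
Next, S^(1/2) = 0.0082^(1/2) = 0.090554.
Then 1/n = 1/0.026 = 38.46.
V = 38.46 * 0.3862 * 0.090554 = 1.3451 m/s.

1.3451


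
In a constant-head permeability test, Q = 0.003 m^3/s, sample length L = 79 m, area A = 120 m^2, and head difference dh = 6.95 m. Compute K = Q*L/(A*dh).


From K = Q*L / (A*dh):
Numerator: Q*L = 0.003 * 79 = 0.237.
Denominator: A*dh = 120 * 6.95 = 834.0.
K = 0.237 / 834.0 = 0.000284 m/s.

0.000284


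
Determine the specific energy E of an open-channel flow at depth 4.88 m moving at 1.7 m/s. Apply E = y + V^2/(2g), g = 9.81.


Specific energy E = y + V^2/(2g).
Velocity head = V^2/(2g) = 1.7^2 / (2*9.81) = 2.89 / 19.62 = 0.1473 m.
E = 4.88 + 0.1473 = 5.0273 m.

5.0273


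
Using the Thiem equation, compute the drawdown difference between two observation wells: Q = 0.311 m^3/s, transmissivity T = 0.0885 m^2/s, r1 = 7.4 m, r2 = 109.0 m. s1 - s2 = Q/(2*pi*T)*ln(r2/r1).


Thiem equation: s1 - s2 = Q/(2*pi*T) * ln(r2/r1).
ln(r2/r1) = ln(109.0/7.4) = 2.6899.
Q/(2*pi*T) = 0.311 / (2*pi*0.0885) = 0.311 / 0.5561 = 0.5593.
s1 - s2 = 0.5593 * 2.6899 = 1.5044 m.

1.5044


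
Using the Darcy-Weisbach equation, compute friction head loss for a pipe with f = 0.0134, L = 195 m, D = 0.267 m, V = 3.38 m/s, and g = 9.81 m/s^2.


Darcy-Weisbach equation: h_f = f * (L/D) * V^2/(2g).
f * L/D = 0.0134 * 195/0.267 = 9.7865.
V^2/(2g) = 3.38^2 / (2*9.81) = 11.4244 / 19.62 = 0.5823 m.
h_f = 9.7865 * 0.5823 = 5.699 m.

5.699


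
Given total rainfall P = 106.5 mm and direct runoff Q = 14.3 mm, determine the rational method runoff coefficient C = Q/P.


The runoff coefficient C = runoff depth / rainfall depth.
C = 14.3 / 106.5
  = 0.1343.

0.1343


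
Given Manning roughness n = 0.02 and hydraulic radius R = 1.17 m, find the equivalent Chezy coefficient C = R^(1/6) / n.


The Chezy coefficient relates to Manning's n through C = R^(1/6) / n.
R^(1/6) = 1.17^(1/6) = 1.026513.
C = 1.026513 / 0.02 = 51.33 m^(1/2)/s.

51.33


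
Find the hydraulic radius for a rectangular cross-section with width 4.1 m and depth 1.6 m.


For a rectangular section:
Flow area A = b * y = 4.1 * 1.6 = 6.56 m^2.
Wetted perimeter P = b + 2y = 4.1 + 2*1.6 = 7.3 m.
Hydraulic radius R = A/P = 6.56 / 7.3 = 0.8986 m.

0.8986
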